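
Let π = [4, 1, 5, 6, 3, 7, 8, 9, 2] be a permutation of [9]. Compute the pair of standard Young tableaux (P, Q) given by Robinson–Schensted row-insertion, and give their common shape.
P = [1, 2, 6, 7, 8, 9] / [3, 5] / [4];  Q = [1, 3, 4, 6, 7, 8] / [2, 5] / [9];  common shape = (6, 2, 1)

Row-insert the values π_1, π_2, … into P one at a time, bumping the leftmost entry strictly greater than the inserted value down to the next row. The recording tableau Q records, in position (i, j), the step at which that cell was added to P.
  Insert 4 (step 1): P = [4];  Q = [1]
  Insert 1 (step 2): P = [1] / [4];  Q = [1] / [2]
  Insert 5 (step 3): P = [1, 5] / [4];  Q = [1, 3] / [2]
  Insert 6 (step 4): P = [1, 5, 6] / [4];  Q = [1, 3, 4] / [2]
  Insert 3 (step 5): P = [1, 3, 6] / [4, 5];  Q = [1, 3, 4] / [2, 5]
  Insert 7 (step 6): P = [1, 3, 6, 7] / [4, 5];  Q = [1, 3, 4, 6] / [2, 5]
  Insert 8 (step 7): P = [1, 3, 6, 7, 8] / [4, 5];  Q = [1, 3, 4, 6, 7] / [2, 5]
  Insert 9 (step 8): P = [1, 3, 6, 7, 8, 9] / [4, 5];  Q = [1, 3, 4, 6, 7, 8] / [2, 5]
  Insert 2 (step 9): P = [1, 2, 6, 7, 8, 9] / [3, 5] / [4];  Q = [1, 3, 4, 6, 7, 8] / [2, 5] / [9]
Final shape: (6, 2, 1).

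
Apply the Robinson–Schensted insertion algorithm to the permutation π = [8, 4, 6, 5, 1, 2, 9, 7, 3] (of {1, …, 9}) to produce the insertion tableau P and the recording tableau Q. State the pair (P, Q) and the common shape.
P = [1, 2, 3] / [4, 5, 7] / [6, 9] / [8];  Q = [1, 3, 7] / [2, 6, 8] / [4, 9] / [5];  common shape = (3, 3, 2, 1)

Row-insert the values π_1, π_2, … into P one at a time, bumping the leftmost entry strictly greater than the inserted value down to the next row. The recording tableau Q records, in position (i, j), the step at which that cell was added to P.
  Insert 8 (step 1): P = [8];  Q = [1]
  Insert 4 (step 2): P = [4] / [8];  Q = [1] / [2]
  Insert 6 (step 3): P = [4, 6] / [8];  Q = [1, 3] / [2]
  Insert 5 (step 4): P = [4, 5] / [6] / [8];  Q = [1, 3] / [2] / [4]
  Insert 1 (step 5): P = [1, 5] / [4] / [6] / [8];  Q = [1, 3] / [2] / [4] / [5]
  Insert 2 (step 6): P = [1, 2] / [4, 5] / [6] / [8];  Q = [1, 3] / [2, 6] / [4] / [5]
  Insert 9 (step 7): P = [1, 2, 9] / [4, 5] / [6] / [8];  Q = [1, 3, 7] / [2, 6] / [4] / [5]
  Insert 7 (step 8): P = [1, 2, 7] / [4, 5, 9] / [6] / [8];  Q = [1, 3, 7] / [2, 6, 8] / [4] / [5]
  Insert 3 (step 9): P = [1, 2, 3] / [4, 5, 7] / [6, 9] / [8];  Q = [1, 3, 7] / [2, 6, 8] / [4, 9] / [5]
Final shape: (3, 3, 2, 1).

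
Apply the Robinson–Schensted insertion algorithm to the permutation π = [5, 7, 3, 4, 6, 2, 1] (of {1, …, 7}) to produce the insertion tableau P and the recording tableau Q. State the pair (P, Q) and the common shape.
P = [1, 4, 6] / [2, 7] / [3] / [5];  Q = [1, 2, 5] / [3, 4] / [6] / [7];  common shape = (3, 2, 1, 1)

Row-insert the values π_1, π_2, … into P one at a time, bumping the leftmost entry strictly greater than the inserted value down to the next row. The recording tableau Q records, in position (i, j), the step at which that cell was added to P.
  Insert 5 (step 1): P = [5];  Q = [1]
  Insert 7 (step 2): P = [5, 7];  Q = [1, 2]
  Insert 3 (step 3): P = [3, 7] / [5];  Q = [1, 2] / [3]
  Insert 4 (step 4): P = [3, 4] / [5, 7];  Q = [1, 2] / [3, 4]
  Insert 6 (step 5): P = [3, 4, 6] / [5, 7];  Q = [1, 2, 5] / [3, 4]
  Insert 2 (step 6): P = [2, 4, 6] / [3, 7] / [5];  Q = [1, 2, 5] / [3, 4] / [6]
  Insert 1 (step 7): P = [1, 4, 6] / [2, 7] / [3] / [5];  Q = [1, 2, 5] / [3, 4] / [6] / [7]
Final shape: (3, 2, 1, 1).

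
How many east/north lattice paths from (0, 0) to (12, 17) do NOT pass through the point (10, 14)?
Number of paths = 32283375

Total paths from (0, 0) to (12, 17): C(29, 12) = 51895935. Paths through (10, 14): (paths (0, 0) → (10, 14)) × (paths (10, 14) → (12, 17)) = C(24, 10) · C(5, 2) = 1961256 · 10 = 19612560. Avoidance count = 51895935 − 19612560 = 32283375.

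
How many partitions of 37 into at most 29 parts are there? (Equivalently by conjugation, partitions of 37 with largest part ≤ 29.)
p(37, parts ≤ 29) = 21592

Use the recurrence p(n, m) = p(n, m−1) + p(n−m, m): either the largest part is < m (count p(n, m−1)) or the largest part is exactly m (remove one copy of m, count p(n−m, m)). With p(0, ·) = 1 this gives p(37, parts ≤ 29) = 21592. (By conjugating Young diagrams, this also counts partitions of 37 into at most 29 parts.)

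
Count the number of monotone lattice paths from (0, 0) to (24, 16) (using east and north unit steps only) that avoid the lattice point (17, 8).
Number of paths = 55892166525

Total paths from (0, 0) to (24, 16): C(40, 24) = 62852101650. Paths through (17, 8): (paths (0, 0) → (17, 8)) × (paths (17, 8) → (24, 16)) = C(25, 17) · C(15, 7) = 1081575 · 6435 = 6959935125. Avoidance count = 62852101650 − 6959935125 = 55892166525.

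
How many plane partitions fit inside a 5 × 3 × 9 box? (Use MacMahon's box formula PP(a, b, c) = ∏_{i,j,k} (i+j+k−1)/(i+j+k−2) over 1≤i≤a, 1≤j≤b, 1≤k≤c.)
PP(5, 3, 9) = 208416208

Evaluate the triple product over i = 1..5, j = 1..3, k = 1..9. The factors are (2/1) · (3/2) · (4/3) · (5/4) · (6/5) · (7/6) · (8/7) · (9/8) · … (135 factors total). The numerators and denominators telescope so the product is an integer; carrying out the multiplication exactly gives PP(5, 3, 9) = 208416208.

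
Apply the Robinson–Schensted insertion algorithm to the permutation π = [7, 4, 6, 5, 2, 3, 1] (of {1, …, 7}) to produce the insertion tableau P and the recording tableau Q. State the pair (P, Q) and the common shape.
P = [1, 3] / [2, 5] / [4] / [6] / [7];  Q = [1, 3] / [2, 6] / [4] / [5] / [7];  common shape = (2, 2, 1, 1, 1)

Row-insert the values π_1, π_2, … into P one at a time, bumping the leftmost entry strictly greater than the inserted value down to the next row. The recording tableau Q records, in position (i, j), the step at which that cell was added to P.
  Insert 7 (step 1): P = [7];  Q = [1]
  Insert 4 (step 2): P = [4] / [7];  Q = [1] / [2]
  Insert 6 (step 3): P = [4, 6] / [7];  Q = [1, 3] / [2]
  Insert 5 (step 4): P = [4, 5] / [6] / [7];  Q = [1, 3] / [2] / [4]
  Insert 2 (step 5): P = [2, 5] / [4] / [6] / [7];  Q = [1, 3] / [2] / [4] / [5]
  Insert 3 (step 6): P = [2, 3] / [4, 5] / [6] / [7];  Q = [1, 3] / [2, 6] / [4] / [5]
  Insert 1 (step 7): P = [1, 3] / [2, 5] / [4] / [6] / [7];  Q = [1, 3] / [2, 6] / [4] / [5] / [7]
Final shape: (2, 2, 1, 1, 1).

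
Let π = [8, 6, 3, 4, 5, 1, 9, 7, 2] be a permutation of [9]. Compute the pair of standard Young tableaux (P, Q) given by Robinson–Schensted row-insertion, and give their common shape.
P = [1, 2, 5, 7] / [3, 4] / [6, 9] / [8];  Q = [1, 4, 5, 7] / [2, 8] / [3, 9] / [6];  common shape = (4, 2, 2, 1)

Row-insert the values π_1, π_2, … into P one at a time, bumping the leftmost entry strictly greater than the inserted value down to the next row. The recording tableau Q records, in position (i, j), the step at which that cell was added to P.
  Insert 8 (step 1): P = [8];  Q = [1]
  Insert 6 (step 2): P = [6] / [8];  Q = [1] / [2]
  Insert 3 (step 3): P = [3] / [6] / [8];  Q = [1] / [2] / [3]
  Insert 4 (step 4): P = [3, 4] / [6] / [8];  Q = [1, 4] / [2] / [3]
  Insert 5 (step 5): P = [3, 4, 5] / [6] / [8];  Q = [1, 4, 5] / [2] / [3]
  Insert 1 (step 6): P = [1, 4, 5] / [3] / [6] / [8];  Q = [1, 4, 5] / [2] / [3] / [6]
  Insert 9 (step 7): P = [1, 4, 5, 9] / [3] / [6] / [8];  Q = [1, 4, 5, 7] / [2] / [3] / [6]
  Insert 7 (step 8): P = [1, 4, 5, 7] / [3, 9] / [6] / [8];  Q = [1, 4, 5, 7] / [2, 8] / [3] / [6]
  Insert 2 (step 9): P = [1, 2, 5, 7] / [3, 4] / [6, 9] / [8];  Q = [1, 4, 5, 7] / [2, 8] / [3, 9] / [6]
Final shape: (4, 2, 2, 1).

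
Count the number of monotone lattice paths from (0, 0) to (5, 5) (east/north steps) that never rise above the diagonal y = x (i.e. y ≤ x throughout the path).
Number of paths = 42

By the reflection principle (André's argument), the number of monotone paths to (5, 5) with n ≤ m that never go above y = x is C(10, 5) − C(10, 6) = 252 − 210 = 42.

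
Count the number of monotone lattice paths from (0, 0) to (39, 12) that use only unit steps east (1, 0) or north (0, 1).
Number of paths = 158753389900

A monotone lattice path from (0, 0) to (39, 12) consists of 39 east steps and 12 north steps in some order, so it is determined by which 39 of the 51 steps are east. The count is C(51, 39) = 158753389900.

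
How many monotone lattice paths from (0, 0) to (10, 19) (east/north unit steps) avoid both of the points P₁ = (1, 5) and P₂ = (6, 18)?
Number of paths = 14710930

Inclusion–exclusion. Total paths: C(29, 10) = 20030010. Through P₁: C(6, 1)·C(23, 9) = 4903140. Through P₂: C(24, 6)·C(5, 4) = 672980. Since P₁ is strictly southwest of P₂, a monotone path through both must visit P₁ then P₂; paths through both = C(6, 1)·C(18, 5)·C(5, 4) = 257040. Avoid both = 20030010 − 4903140 − 672980 + 257040 = 14710930.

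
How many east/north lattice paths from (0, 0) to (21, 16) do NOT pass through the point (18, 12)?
Number of paths = 9848511795

Total paths from (0, 0) to (21, 16): C(37, 21) = 12875774670. Paths through (18, 12): (paths (0, 0) → (18, 12)) × (paths (18, 12) → (21, 16)) = C(30, 18) · C(7, 3) = 86493225 · 35 = 3027262875. Avoidance count = 12875774670 − 3027262875 = 9848511795.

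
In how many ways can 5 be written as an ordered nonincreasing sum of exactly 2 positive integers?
p(5, 2 parts) = 2

Partitions of n into exactly k parts ↔ partitions of n − k into at most k parts (subtract 1 from each part). For n = 5, k = 2, the partitions are: 4+1, 3+2. Count = 2.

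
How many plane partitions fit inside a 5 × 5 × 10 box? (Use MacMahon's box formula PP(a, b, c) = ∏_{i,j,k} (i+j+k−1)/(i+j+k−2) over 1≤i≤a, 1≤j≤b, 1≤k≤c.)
PP(5, 5, 10) = 9095857138368

Evaluate the triple product over i = 1..5, j = 1..5, k = 1..10. The factors are (2/1) · (3/2) · (4/3) · (5/4) · (6/5) · (7/6) · (8/7) · (9/8) · … (250 factors total). The numerators and denominators telescope so the product is an integer; carrying out the multiplication exactly gives PP(5, 5, 10) = 9095857138368.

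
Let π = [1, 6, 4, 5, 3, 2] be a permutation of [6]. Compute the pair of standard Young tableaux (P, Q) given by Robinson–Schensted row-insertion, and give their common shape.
P = [1, 2, 5] / [3] / [4] / [6];  Q = [1, 2, 4] / [3] / [5] / [6];  common shape = (3, 1, 1, 1)

Row-insert the values π_1, π_2, … into P one at a time, bumping the leftmost entry strictly greater than the inserted value down to the next row. The recording tableau Q records, in position (i, j), the step at which that cell was added to P.
  Insert 1 (step 1): P = [1];  Q = [1]
  Insert 6 (step 2): P = [1, 6];  Q = [1, 2]
  Insert 4 (step 3): P = [1, 4] / [6];  Q = [1, 2] / [3]
  Insert 5 (step 4): P = [1, 4, 5] / [6];  Q = [1, 2, 4] / [3]
  Insert 3 (step 5): P = [1, 3, 5] / [4] / [6];  Q = [1, 2, 4] / [3] / [5]
  Insert 2 (step 6): P = [1, 2, 5] / [3] / [4] / [6];  Q = [1, 2, 4] / [3] / [5] / [6]
Final shape: (3, 1, 1, 1).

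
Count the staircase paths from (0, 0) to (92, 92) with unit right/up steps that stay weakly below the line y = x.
C_92 = 15487357822491889407128326963778343232013931127835600

These NE paths below the diagonal are counted by the Catalan number C_n = (1/(n + 1)) · C(2n, n). For n = 92: C_92 = (1/93) · C(184, 92) = 1440324277491745714862934407631385920577295594888710800/93 = 15487357822491889407128326963778343232013931127835600.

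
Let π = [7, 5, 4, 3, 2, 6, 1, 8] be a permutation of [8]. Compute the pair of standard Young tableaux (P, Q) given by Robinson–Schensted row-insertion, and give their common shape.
P = [1, 6, 8] / [2] / [3] / [4] / [5] / [7];  Q = [1, 6, 8] / [2] / [3] / [4] / [5] / [7];  common shape = (3, 1, 1, 1, 1, 1)

Row-insert the values π_1, π_2, … into P one at a time, bumping the leftmost entry strictly greater than the inserted value down to the next row. The recording tableau Q records, in position (i, j), the step at which that cell was added to P.
  Insert 7 (step 1): P = [7];  Q = [1]
  Insert 5 (step 2): P = [5] / [7];  Q = [1] / [2]
  Insert 4 (step 3): P = [4] / [5] / [7];  Q = [1] / [2] / [3]
  Insert 3 (step 4): P = [3] / [4] / [5] / [7];  Q = [1] / [2] / [3] / [4]
  Insert 2 (step 5): P = [2] / [3] / [4] / [5] / [7];  Q = [1] / [2] / [3] / [4] / [5]
  Insert 6 (step 6): P = [2, 6] / [3] / [4] / [5] / [7];  Q = [1, 6] / [2] / [3] / [4] / [5]
  Insert 1 (step 7): P = [1, 6] / [2] / [3] / [4] / [5] / [7];  Q = [1, 6] / [2] / [3] / [4] / [5] / [7]
  Insert 8 (step 8): P = [1, 6, 8] / [2] / [3] / [4] / [5] / [7];  Q = [1, 6, 8] / [2] / [3] / [4] / [5] / [7]
Final shape: (3, 1, 1, 1, 1, 1).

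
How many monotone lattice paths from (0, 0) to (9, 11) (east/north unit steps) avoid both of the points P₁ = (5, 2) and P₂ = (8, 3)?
Number of paths = 152216

Inclusion–exclusion. Total paths: C(20, 9) = 167960. Through P₁: C(7, 5)·C(13, 4) = 15015. Through P₂: C(11, 8)·C(9, 1) = 1485. Since P₁ is strictly southwest of P₂, a monotone path through both must visit P₁ then P₂; paths through both = C(7, 5)·C(4, 3)·C(9, 1) = 756. Avoid both = 167960 − 15015 − 1485 + 756 = 152216.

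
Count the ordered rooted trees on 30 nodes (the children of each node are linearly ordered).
C_29 = 1002242216651368

These ordered rooted trees are counted by the Catalan number C_n = (1/(n + 1)) · C(2n, n). For n = 29: C_29 = (1/30) · C(58, 29) = 30067266499541040/30 = 1002242216651368.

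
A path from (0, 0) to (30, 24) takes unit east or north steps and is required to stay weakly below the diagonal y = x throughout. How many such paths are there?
Number of paths = 316729578421620

By the reflection principle (André's argument), the number of monotone paths to (30, 24) with n ≤ m that never go above y = x is C(54, 30) − C(54, 31) = 1402659561581460 − 1085929983159840 = 316729578421620.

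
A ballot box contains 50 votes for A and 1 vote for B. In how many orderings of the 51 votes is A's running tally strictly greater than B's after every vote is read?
Strict-lead orderings = 49

Total orderings of the 51 votes with 50 for A: C(51, 50) = 51. By the Bertrand ballot formula (Cycle Lemma / reflection principle), the number of orderings in which A is strictly ahead of B throughout is (p − q)/(p + q) · C(p + q, p) = (50 − 1)/(50 + 1) · 51 = 49.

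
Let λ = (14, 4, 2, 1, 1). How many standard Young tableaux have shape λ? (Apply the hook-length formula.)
# SYT of shape (14, 4, 2, 1, 1) = 16414860

Hook-length formula: f^λ = n! / Π hook(c), product over all cells c of the Young diagram. For λ = (14, 4, 2, 1, 1), n = 22 boxes. Hook lengths by row (left-to-right, top-to-bottom): [18, 15, 13, 12, 10, 9, 8, 7, 6, 5, 4, 3, 2, 1]; [7, 4, 2, 1]; [4, 1]; [2]; [1]. Product of hooks = 68474585088000. So f^λ = 22! / 68474585088000 = 1124000727777607680000 / 68474585088000 = 16414860.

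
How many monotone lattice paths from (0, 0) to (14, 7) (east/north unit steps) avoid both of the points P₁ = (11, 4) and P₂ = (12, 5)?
Number of paths = 68232

Inclusion–exclusion. Total paths: C(21, 14) = 116280. Through P₁: C(15, 11)·C(6, 3) = 27300. Through P₂: C(17, 12)·C(4, 2) = 37128. Since P₁ is strictly southwest of P₂, a monotone path through both must visit P₁ then P₂; paths through both = C(15, 11)·C(2, 1)·C(4, 2) = 16380. Avoid both = 116280 − 27300 − 37128 + 16380 = 68232.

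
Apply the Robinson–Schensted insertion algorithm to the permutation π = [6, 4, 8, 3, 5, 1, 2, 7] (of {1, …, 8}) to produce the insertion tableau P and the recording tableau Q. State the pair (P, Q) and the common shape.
P = [1, 2, 7] / [3, 5] / [4, 8] / [6];  Q = [1, 3, 8] / [2, 5] / [4, 7] / [6];  common shape = (3, 2, 2, 1)

Row-insert the values π_1, π_2, … into P one at a time, bumping the leftmost entry strictly greater than the inserted value down to the next row. The recording tableau Q records, in position (i, j), the step at which that cell was added to P.
  Insert 6 (step 1): P = [6];  Q = [1]
  Insert 4 (step 2): P = [4] / [6];  Q = [1] / [2]
  Insert 8 (step 3): P = [4, 8] / [6];  Q = [1, 3] / [2]
  Insert 3 (step 4): P = [3, 8] / [4] / [6];  Q = [1, 3] / [2] / [4]
  Insert 5 (step 5): P = [3, 5] / [4, 8] / [6];  Q = [1, 3] / [2, 5] / [4]
  Insert 1 (step 6): P = [1, 5] / [3, 8] / [4] / [6];  Q = [1, 3] / [2, 5] / [4] / [6]
  Insert 2 (step 7): P = [1, 2] / [3, 5] / [4, 8] / [6];  Q = [1, 3] / [2, 5] / [4, 7] / [6]
  Insert 7 (step 8): P = [1, 2, 7] / [3, 5] / [4, 8] / [6];  Q = [1, 3, 8] / [2, 5] / [4, 7] / [6]
Final shape: (3, 2, 2, 1).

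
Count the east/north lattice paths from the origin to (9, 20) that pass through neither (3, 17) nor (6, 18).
Number of paths = 8618885

Inclusion–exclusion. Total paths: C(29, 9) = 10015005. Through P₁: C(20, 3)·C(9, 6) = 95760. Through P₂: C(24, 6)·C(5, 3) = 1345960. Since P₁ is strictly southwest of P₂, a monotone path through both must visit P₁ then P₂; paths through both = C(20, 3)·C(4, 3)·C(5, 3) = 45600. Avoid both = 10015005 − 95760 − 1345960 + 45600 = 8618885.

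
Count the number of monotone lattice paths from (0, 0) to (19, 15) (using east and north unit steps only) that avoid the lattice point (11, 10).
Number of paths = 1402022028

Total paths from (0, 0) to (19, 15): C(34, 19) = 1855967520. Paths through (11, 10): (paths (0, 0) → (11, 10)) × (paths (11, 10) → (19, 15)) = C(21, 11) · C(13, 8) = 352716 · 1287 = 453945492. Avoidance count = 1855967520 − 453945492 = 1402022028.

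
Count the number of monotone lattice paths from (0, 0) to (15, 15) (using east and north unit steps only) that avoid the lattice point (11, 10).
Number of paths = 110675304

Total paths from (0, 0) to (15, 15): C(30, 15) = 155117520. Paths through (11, 10): (paths (0, 0) → (11, 10)) × (paths (11, 10) → (15, 15)) = C(21, 11) · C(9, 4) = 352716 · 126 = 44442216. Avoidance count = 155117520 − 44442216 = 110675304.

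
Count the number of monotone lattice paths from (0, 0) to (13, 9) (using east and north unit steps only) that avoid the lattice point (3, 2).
Number of paths = 302940

Total paths from (0, 0) to (13, 9): C(22, 13) = 497420. Paths through (3, 2): (paths (0, 0) → (3, 2)) × (paths (3, 2) → (13, 9)) = C(5, 3) · C(17, 10) = 10 · 19448 = 194480. Avoidance count = 497420 − 194480 = 302940.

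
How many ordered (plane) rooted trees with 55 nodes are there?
C_54 = 451959718027953471447609509424

These ordered rooted trees are counted by the Catalan number C_n = (1/(n + 1)) · C(2n, n). For n = 54: C_54 = (1/55) · C(108, 54) = 24857784491537440929618523018320/55 = 451959718027953471447609509424.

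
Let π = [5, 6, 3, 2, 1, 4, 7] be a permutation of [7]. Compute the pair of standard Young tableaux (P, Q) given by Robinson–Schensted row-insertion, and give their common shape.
P = [1, 4, 7] / [2, 6] / [3] / [5];  Q = [1, 2, 7] / [3, 6] / [4] / [5];  common shape = (3, 2, 1, 1)

Row-insert the values π_1, π_2, … into P one at a time, bumping the leftmost entry strictly greater than the inserted value down to the next row. The recording tableau Q records, in position (i, j), the step at which that cell was added to P.
  Insert 5 (step 1): P = [5];  Q = [1]
  Insert 6 (step 2): P = [5, 6];  Q = [1, 2]
  Insert 3 (step 3): P = [3, 6] / [5];  Q = [1, 2] / [3]
  Insert 2 (step 4): P = [2, 6] / [3] / [5];  Q = [1, 2] / [3] / [4]
  Insert 1 (step 5): P = [1, 6] / [2] / [3] / [5];  Q = [1, 2] / [3] / [4] / [5]
  Insert 4 (step 6): P = [1, 4] / [2, 6] / [3] / [5];  Q = [1, 2] / [3, 6] / [4] / [5]
  Insert 7 (step 7): P = [1, 4, 7] / [2, 6] / [3] / [5];  Q = [1, 2, 7] / [3, 6] / [4] / [5]
Final shape: (3, 2, 1, 1).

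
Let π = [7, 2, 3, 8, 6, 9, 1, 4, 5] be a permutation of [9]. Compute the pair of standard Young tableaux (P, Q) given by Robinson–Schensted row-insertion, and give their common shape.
P = [1, 3, 4, 5] / [2, 6, 9] / [7, 8];  Q = [1, 3, 4, 6] / [2, 5, 9] / [7, 8];  common shape = (4, 3, 2)

Row-insert the values π_1, π_2, … into P one at a time, bumping the leftmost entry strictly greater than the inserted value down to the next row. The recording tableau Q records, in position (i, j), the step at which that cell was added to P.
  Insert 7 (step 1): P = [7];  Q = [1]
  Insert 2 (step 2): P = [2] / [7];  Q = [1] / [2]
  Insert 3 (step 3): P = [2, 3] / [7];  Q = [1, 3] / [2]
  Insert 8 (step 4): P = [2, 3, 8] / [7];  Q = [1, 3, 4] / [2]
  Insert 6 (step 5): P = [2, 3, 6] / [7, 8];  Q = [1, 3, 4] / [2, 5]
  Insert 9 (step 6): P = [2, 3, 6, 9] / [7, 8];  Q = [1, 3, 4, 6] / [2, 5]
  Insert 1 (step 7): P = [1, 3, 6, 9] / [2, 8] / [7];  Q = [1, 3, 4, 6] / [2, 5] / [7]
  Insert 4 (step 8): P = [1, 3, 4, 9] / [2, 6] / [7, 8];  Q = [1, 3, 4, 6] / [2, 5] / [7, 8]
  Insert 5 (step 9): P = [1, 3, 4, 5] / [2, 6, 9] / [7, 8];  Q = [1, 3, 4, 6] / [2, 5, 9] / [7, 8]
Final shape: (4, 3, 2).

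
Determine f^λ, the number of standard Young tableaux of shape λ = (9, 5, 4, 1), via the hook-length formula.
# SYT of shape (9, 5, 4, 1) = 7759752

Hook-length formula: f^λ = n! / Π hook(c), product over all cells c of the Young diagram. For λ = (9, 5, 4, 1), n = 19 boxes. Hook lengths by row (left-to-right, top-to-bottom): [12, 10, 9, 8, 6, 4, 3, 2, 1]; [7, 5, 4, 3, 1]; [5, 3, 2, 1]; [1]. Product of hooks = 15676416000. So f^λ = 19! / 15676416000 = 121645100408832000 / 15676416000 = 7759752.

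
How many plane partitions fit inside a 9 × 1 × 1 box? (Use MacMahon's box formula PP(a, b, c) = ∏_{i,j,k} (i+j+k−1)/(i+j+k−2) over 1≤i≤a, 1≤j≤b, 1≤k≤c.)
PP(9, 1, 1) = 10

Evaluate the triple product over i = 1..9, j = 1..1, k = 1..1. The factors are (2/1) · (3/2) · (4/3) · (5/4) · (6/5) · (7/6) · (8/7) · (9/8) · … (9 factors total). The numerators and denominators telescope so the product is an integer; carrying out the multiplication exactly gives PP(9, 1, 1) = 10.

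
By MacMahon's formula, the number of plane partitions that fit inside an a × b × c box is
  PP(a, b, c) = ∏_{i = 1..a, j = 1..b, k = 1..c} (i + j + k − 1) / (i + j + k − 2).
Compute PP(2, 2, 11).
PP(2, 2, 11) = 2366

Evaluate the triple product over i = 1..2, j = 1..2, k = 1..11. The factors are (2/1) · (3/2) · (4/3) · (5/4) · (6/5) · (7/6) · (8/7) · (9/8) · … (44 factors total). The numerators and denominators telescope so the product is an integer; carrying out the multiplication exactly gives PP(2, 2, 11) = 2366.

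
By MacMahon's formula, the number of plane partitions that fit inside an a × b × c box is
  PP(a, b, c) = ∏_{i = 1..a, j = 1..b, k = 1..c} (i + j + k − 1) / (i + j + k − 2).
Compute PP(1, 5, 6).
PP(1, 5, 6) = 462

Evaluate the triple product over i = 1..1, j = 1..5, k = 1..6. The factors are (2/1) · (3/2) · (4/3) · (5/4) · (6/5) · (7/6) · (3/2) · (4/3) · … (30 factors total). The numerators and denominators telescope so the product is an integer; carrying out the multiplication exactly gives PP(1, 5, 6) = 462.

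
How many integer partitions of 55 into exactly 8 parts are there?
p(55, 8 parts) = 22122

Partitions of n into exactly k parts are in bijection with partitions of n − k into at most k parts (subtract 1 from each part). So p(55, exactly 8) = p(47, parts ≤ 8). Computing via the recurrence p(m, j) = p(m, j−1) + p(m−j, j) gives 22122.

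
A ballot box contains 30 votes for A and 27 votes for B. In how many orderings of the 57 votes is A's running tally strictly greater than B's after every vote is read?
Strict-lead orderings = 738494264901008

Total orderings of the 57 votes with 30 for A: C(57, 30) = 14031391033119152. By the Bertrand ballot formula (Cycle Lemma / reflection principle), the number of orderings in which A is strictly ahead of B throughout is (p − q)/(p + q) · C(p + q, p) = (30 − 27)/(30 + 27) · 14031391033119152 = 738494264901008.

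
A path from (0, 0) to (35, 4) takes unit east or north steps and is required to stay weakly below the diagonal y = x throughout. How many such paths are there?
Number of paths = 73112

By the reflection principle (André's argument), the number of monotone paths to (35, 4) with n ≤ m that never go above y = x is C(39, 35) − C(39, 36) = 82251 − 9139 = 73112.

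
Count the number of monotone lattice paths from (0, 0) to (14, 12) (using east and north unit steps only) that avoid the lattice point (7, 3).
Number of paths = 8284900

Total paths from (0, 0) to (14, 12): C(26, 14) = 9657700. Paths through (7, 3): (paths (0, 0) → (7, 3)) × (paths (7, 3) → (14, 12)) = C(10, 7) · C(16, 7) = 120 · 11440 = 1372800. Avoidance count = 9657700 − 1372800 = 8284900.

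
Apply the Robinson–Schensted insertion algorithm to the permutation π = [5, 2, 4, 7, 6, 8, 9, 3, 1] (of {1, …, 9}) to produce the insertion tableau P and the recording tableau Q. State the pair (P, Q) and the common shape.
P = [1, 3, 6, 8, 9] / [2, 7] / [4] / [5];  Q = [1, 3, 4, 6, 7] / [2, 5] / [8] / [9];  common shape = (5, 2, 1, 1)

Row-insert the values π_1, π_2, … into P one at a time, bumping the leftmost entry strictly greater than the inserted value down to the next row. The recording tableau Q records, in position (i, j), the step at which that cell was added to P.
  Insert 5 (step 1): P = [5];  Q = [1]
  Insert 2 (step 2): P = [2] / [5];  Q = [1] / [2]
  Insert 4 (step 3): P = [2, 4] / [5];  Q = [1, 3] / [2]
  Insert 7 (step 4): P = [2, 4, 7] / [5];  Q = [1, 3, 4] / [2]
  Insert 6 (step 5): P = [2, 4, 6] / [5, 7];  Q = [1, 3, 4] / [2, 5]
  Insert 8 (step 6): P = [2, 4, 6, 8] / [5, 7];  Q = [1, 3, 4, 6] / [2, 5]
  Insert 9 (step 7): P = [2, 4, 6, 8, 9] / [5, 7];  Q = [1, 3, 4, 6, 7] / [2, 5]
  Insert 3 (step 8): P = [2, 3, 6, 8, 9] / [4, 7] / [5];  Q = [1, 3, 4, 6, 7] / [2, 5] / [8]
  Insert 1 (step 9): P = [1, 3, 6, 8, 9] / [2, 7] / [4] / [5];  Q = [1, 3, 4, 6, 7] / [2, 5] / [8] / [9]
Final shape: (5, 2, 1, 1).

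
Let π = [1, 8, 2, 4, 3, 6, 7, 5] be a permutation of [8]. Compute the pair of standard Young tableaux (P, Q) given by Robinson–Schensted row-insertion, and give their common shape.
P = [1, 2, 3, 5, 7] / [4, 6] / [8];  Q = [1, 2, 4, 6, 7] / [3, 8] / [5];  common shape = (5, 2, 1)

Row-insert the values π_1, π_2, … into P one at a time, bumping the leftmost entry strictly greater than the inserted value down to the next row. The recording tableau Q records, in position (i, j), the step at which that cell was added to P.
  Insert 1 (step 1): P = [1];  Q = [1]
  Insert 8 (step 2): P = [1, 8];  Q = [1, 2]
  Insert 2 (step 3): P = [1, 2] / [8];  Q = [1, 2] / [3]
  Insert 4 (step 4): P = [1, 2, 4] / [8];  Q = [1, 2, 4] / [3]
  Insert 3 (step 5): P = [1, 2, 3] / [4] / [8];  Q = [1, 2, 4] / [3] / [5]
  Insert 6 (step 6): P = [1, 2, 3, 6] / [4] / [8];  Q = [1, 2, 4, 6] / [3] / [5]
  Insert 7 (step 7): P = [1, 2, 3, 6, 7] / [4] / [8];  Q = [1, 2, 4, 6, 7] / [3] / [5]
  Insert 5 (step 8): P = [1, 2, 3, 5, 7] / [4, 6] / [8];  Q = [1, 2, 4, 6, 7] / [3, 8] / [5]
Final shape: (5, 2, 1).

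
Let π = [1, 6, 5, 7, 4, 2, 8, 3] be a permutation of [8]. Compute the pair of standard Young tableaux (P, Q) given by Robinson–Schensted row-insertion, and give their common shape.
P = [1, 2, 3, 8] / [4, 7] / [5] / [6];  Q = [1, 2, 4, 7] / [3, 8] / [5] / [6];  common shape = (4, 2, 1, 1)

Row-insert the values π_1, π_2, … into P one at a time, bumping the leftmost entry strictly greater than the inserted value down to the next row. The recording tableau Q records, in position (i, j), the step at which that cell was added to P.
  Insert 1 (step 1): P = [1];  Q = [1]
  Insert 6 (step 2): P = [1, 6];  Q = [1, 2]
  Insert 5 (step 3): P = [1, 5] / [6];  Q = [1, 2] / [3]
  Insert 7 (step 4): P = [1, 5, 7] / [6];  Q = [1, 2, 4] / [3]
  Insert 4 (step 5): P = [1, 4, 7] / [5] / [6];  Q = [1, 2, 4] / [3] / [5]
  Insert 2 (step 6): P = [1, 2, 7] / [4] / [5] / [6];  Q = [1, 2, 4] / [3] / [5] / [6]
  Insert 8 (step 7): P = [1, 2, 7, 8] / [4] / [5] / [6];  Q = [1, 2, 4, 7] / [3] / [5] / [6]
  Insert 3 (step 8): P = [1, 2, 3, 8] / [4, 7] / [5] / [6];  Q = [1, 2, 4, 7] / [3, 8] / [5] / [6]
Final shape: (4, 2, 1, 1).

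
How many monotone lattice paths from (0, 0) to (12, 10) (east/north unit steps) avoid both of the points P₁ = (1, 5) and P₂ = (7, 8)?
Number of paths = 495887

Inclusion–exclusion. Total paths: C(22, 12) = 646646. Through P₁: C(6, 1)·C(16, 11) = 26208. Through P₂: C(15, 7)·C(7, 5) = 135135. Since P₁ is strictly southwest of P₂, a monotone path through both must visit P₁ then P₂; paths through both = C(6, 1)·C(9, 6)·C(7, 5) = 10584. Avoid both = 646646 − 26208 − 135135 + 10584 = 495887.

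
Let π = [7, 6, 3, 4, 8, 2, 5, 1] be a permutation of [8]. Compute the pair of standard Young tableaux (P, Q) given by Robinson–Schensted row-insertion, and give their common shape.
P = [1, 4, 5] / [2, 8] / [3] / [6] / [7];  Q = [1, 4, 5] / [2, 7] / [3] / [6] / [8];  common shape = (3, 2, 1, 1, 1)

Row-insert the values π_1, π_2, … into P one at a time, bumping the leftmost entry strictly greater than the inserted value down to the next row. The recording tableau Q records, in position (i, j), the step at which that cell was added to P.
  Insert 7 (step 1): P = [7];  Q = [1]
  Insert 6 (step 2): P = [6] / [7];  Q = [1] / [2]
  Insert 3 (step 3): P = [3] / [6] / [7];  Q = [1] / [2] / [3]
  Insert 4 (step 4): P = [3, 4] / [6] / [7];  Q = [1, 4] / [2] / [3]
  Insert 8 (step 5): P = [3, 4, 8] / [6] / [7];  Q = [1, 4, 5] / [2] / [3]
  Insert 2 (step 6): P = [2, 4, 8] / [3] / [6] / [7];  Q = [1, 4, 5] / [2] / [3] / [6]
  Insert 5 (step 7): P = [2, 4, 5] / [3, 8] / [6] / [7];  Q = [1, 4, 5] / [2, 7] / [3] / [6]
  Insert 1 (step 8): P = [1, 4, 5] / [2, 8] / [3] / [6] / [7];  Q = [1, 4, 5] / [2, 7] / [3] / [6] / [8]
Final shape: (3, 2, 1, 1, 1).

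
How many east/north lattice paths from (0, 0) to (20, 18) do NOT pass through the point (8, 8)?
Number of paths = 25255666590

Total paths from (0, 0) to (20, 18): C(38, 20) = 33578000610. Paths through (8, 8): (paths (0, 0) → (8, 8)) × (paths (8, 8) → (20, 18)) = C(16, 8) · C(22, 12) = 12870 · 646646 = 8322334020. Avoidance count = 33578000610 − 8322334020 = 25255666590.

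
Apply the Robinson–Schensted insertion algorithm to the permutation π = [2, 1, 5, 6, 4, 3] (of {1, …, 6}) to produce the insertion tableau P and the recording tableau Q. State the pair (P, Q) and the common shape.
P = [1, 3, 6] / [2, 4] / [5];  Q = [1, 3, 4] / [2, 5] / [6];  common shape = (3, 2, 1)

Row-insert the values π_1, π_2, … into P one at a time, bumping the leftmost entry strictly greater than the inserted value down to the next row. The recording tableau Q records, in position (i, j), the step at which that cell was added to P.
  Insert 2 (step 1): P = [2];  Q = [1]
  Insert 1 (step 2): P = [1] / [2];  Q = [1] / [2]
  Insert 5 (step 3): P = [1, 5] / [2];  Q = [1, 3] / [2]
  Insert 6 (step 4): P = [1, 5, 6] / [2];  Q = [1, 3, 4] / [2]
  Insert 4 (step 5): P = [1, 4, 6] / [2, 5];  Q = [1, 3, 4] / [2, 5]
  Insert 3 (step 6): P = [1, 3, 6] / [2, 4] / [5];  Q = [1, 3, 4] / [2, 5] / [6]
Final shape: (3, 2, 1).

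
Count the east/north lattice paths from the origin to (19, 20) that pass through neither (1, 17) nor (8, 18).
Number of paths = 68801394252

Inclusion–exclusion. Total paths: C(39, 19) = 68923264410. Through P₁: C(18, 1)·C(21, 18) = 23940. Through P₂: C(26, 8)·C(13, 11) = 121857450. Since P₁ is strictly southwest of P₂, a monotone path through both must visit P₁ then P₂; paths through both = C(18, 1)·C(8, 7)·C(13, 11) = 11232. Avoid both = 68923264410 − 23940 − 121857450 + 11232 = 68801394252.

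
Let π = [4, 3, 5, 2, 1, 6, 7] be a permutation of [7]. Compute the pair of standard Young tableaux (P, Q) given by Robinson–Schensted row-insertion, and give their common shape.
P = [1, 5, 6, 7] / [2] / [3] / [4];  Q = [1, 3, 6, 7] / [2] / [4] / [5];  common shape = (4, 1, 1, 1)

Row-insert the values π_1, π_2, … into P one at a time, bumping the leftmost entry strictly greater than the inserted value down to the next row. The recording tableau Q records, in position (i, j), the step at which that cell was added to P.
  Insert 4 (step 1): P = [4];  Q = [1]
  Insert 3 (step 2): P = [3] / [4];  Q = [1] / [2]
  Insert 5 (step 3): P = [3, 5] / [4];  Q = [1, 3] / [2]
  Insert 2 (step 4): P = [2, 5] / [3] / [4];  Q = [1, 3] / [2] / [4]
  Insert 1 (step 5): P = [1, 5] / [2] / [3] / [4];  Q = [1, 3] / [2] / [4] / [5]
  Insert 6 (step 6): P = [1, 5, 6] / [2] / [3] / [4];  Q = [1, 3, 6] / [2] / [4] / [5]
  Insert 7 (step 7): P = [1, 5, 6, 7] / [2] / [3] / [4];  Q = [1, 3, 6, 7] / [2] / [4] / [5]
Final shape: (4, 1, 1, 1).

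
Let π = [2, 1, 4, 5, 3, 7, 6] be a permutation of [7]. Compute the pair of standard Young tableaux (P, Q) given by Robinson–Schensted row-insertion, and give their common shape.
P = [1, 3, 5, 6] / [2, 4, 7];  Q = [1, 3, 4, 6] / [2, 5, 7];  common shape = (4, 3)

Row-insert the values π_1, π_2, … into P one at a time, bumping the leftmost entry strictly greater than the inserted value down to the next row. The recording tableau Q records, in position (i, j), the step at which that cell was added to P.
  Insert 2 (step 1): P = [2];  Q = [1]
  Insert 1 (step 2): P = [1] / [2];  Q = [1] / [2]
  Insert 4 (step 3): P = [1, 4] / [2];  Q = [1, 3] / [2]
  Insert 5 (step 4): P = [1, 4, 5] / [2];  Q = [1, 3, 4] / [2]
  Insert 3 (step 5): P = [1, 3, 5] / [2, 4];  Q = [1, 3, 4] / [2, 5]
  Insert 7 (step 6): P = [1, 3, 5, 7] / [2, 4];  Q = [1, 3, 4, 6] / [2, 5]
  Insert 6 (step 7): P = [1, 3, 5, 6] / [2, 4, 7];  Q = [1, 3, 4, 6] / [2, 5, 7]
Final shape: (4, 3).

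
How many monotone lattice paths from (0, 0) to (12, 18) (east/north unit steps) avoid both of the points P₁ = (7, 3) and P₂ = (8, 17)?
Number of paths = 79233870

Inclusion–exclusion. Total paths: C(30, 12) = 86493225. Through P₁: C(10, 7)·C(20, 5) = 1860480. Through P₂: C(25, 8)·C(5, 4) = 5407875. Since P₁ is strictly southwest of P₂, a monotone path through both must visit P₁ then P₂; paths through both = C(10, 7)·C(15, 1)·C(5, 4) = 9000. Avoid both = 86493225 − 1860480 − 5407875 + 9000 = 79233870.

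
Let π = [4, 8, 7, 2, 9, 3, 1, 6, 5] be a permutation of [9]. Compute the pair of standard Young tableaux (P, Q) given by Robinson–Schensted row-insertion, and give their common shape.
P = [1, 3, 5] / [2, 6, 9] / [4, 7] / [8];  Q = [1, 2, 5] / [3, 6, 8] / [4, 9] / [7];  common shape = (3, 3, 2, 1)

Row-insert the values π_1, π_2, … into P one at a time, bumping the leftmost entry strictly greater than the inserted value down to the next row. The recording tableau Q records, in position (i, j), the step at which that cell was added to P.
  Insert 4 (step 1): P = [4];  Q = [1]
  Insert 8 (step 2): P = [4, 8];  Q = [1, 2]
  Insert 7 (step 3): P = [4, 7] / [8];  Q = [1, 2] / [3]
  Insert 2 (step 4): P = [2, 7] / [4] / [8];  Q = [1, 2] / [3] / [4]
  Insert 9 (step 5): P = [2, 7, 9] / [4] / [8];  Q = [1, 2, 5] / [3] / [4]
  Insert 3 (step 6): P = [2, 3, 9] / [4, 7] / [8];  Q = [1, 2, 5] / [3, 6] / [4]
  Insert 1 (step 7): P = [1, 3, 9] / [2, 7] / [4] / [8];  Q = [1, 2, 5] / [3, 6] / [4] / [7]
  Insert 6 (step 8): P = [1, 3, 6] / [2, 7, 9] / [4] / [8];  Q = [1, 2, 5] / [3, 6, 8] / [4] / [7]
  Insert 5 (step 9): P = [1, 3, 5] / [2, 6, 9] / [4, 7] / [8];  Q = [1, 2, 5] / [3, 6, 8] / [4, 9] / [7]
Final shape: (3, 3, 2, 1).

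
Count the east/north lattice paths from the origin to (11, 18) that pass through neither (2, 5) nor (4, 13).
Number of paths = 23014950

Inclusion–exclusion. Total paths: C(29, 11) = 34597290. Through P₁: C(7, 2)·C(22, 9) = 10445820. Through P₂: C(17, 4)·C(12, 7) = 1884960. Since P₁ is strictly southwest of P₂, a monotone path through both must visit P₁ then P₂; paths through both = C(7, 2)·C(10, 2)·C(12, 7) = 748440. Avoid both = 34597290 − 10445820 − 1884960 + 748440 = 23014950.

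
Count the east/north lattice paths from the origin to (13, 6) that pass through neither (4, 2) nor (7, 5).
Number of paths = 12963

Inclusion–exclusion. Total paths: C(19, 13) = 27132. Through P₁: C(6, 4)·C(13, 9) = 10725. Through P₂: C(12, 7)·C(7, 6) = 5544. Since P₁ is strictly southwest of P₂, a monotone path through both must visit P₁ then P₂; paths through both = C(6, 4)·C(6, 3)·C(7, 6) = 2100. Avoid both = 27132 − 10725 − 5544 + 2100 = 12963.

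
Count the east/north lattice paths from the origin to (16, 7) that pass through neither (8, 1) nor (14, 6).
Number of paths = 114324

Inclusion–exclusion. Total paths: C(23, 16) = 245157. Through P₁: C(9, 8)·C(14, 8) = 27027. Through P₂: C(20, 14)·C(3, 2) = 116280. Since P₁ is strictly southwest of P₂, a monotone path through both must visit P₁ then P₂; paths through both = C(9, 8)·C(11, 6)·C(3, 2) = 12474. Avoid both = 245157 − 27027 − 116280 + 12474 = 114324.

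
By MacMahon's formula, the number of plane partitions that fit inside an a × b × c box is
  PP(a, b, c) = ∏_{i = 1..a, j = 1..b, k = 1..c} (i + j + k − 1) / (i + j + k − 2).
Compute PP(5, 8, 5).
PP(5, 8, 5) = 235234907908

Evaluate the triple product over i = 1..5, j = 1..8, k = 1..5. The factors are (2/1) · (3/2) · (4/3) · (5/4) · (6/5) · (3/2) · (4/3) · (5/4) · … (200 factors total). The numerators and denominators telescope so the product is an integer; carrying out the multiplication exactly gives PP(5, 8, 5) = 235234907908.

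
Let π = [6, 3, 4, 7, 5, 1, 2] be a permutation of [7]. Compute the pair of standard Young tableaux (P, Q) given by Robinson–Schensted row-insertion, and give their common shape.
P = [1, 2, 5] / [3, 4] / [6, 7];  Q = [1, 3, 4] / [2, 5] / [6, 7];  common shape = (3, 2, 2)

Row-insert the values π_1, π_2, … into P one at a time, bumping the leftmost entry strictly greater than the inserted value down to the next row. The recording tableau Q records, in position (i, j), the step at which that cell was added to P.
  Insert 6 (step 1): P = [6];  Q = [1]
  Insert 3 (step 2): P = [3] / [6];  Q = [1] / [2]
  Insert 4 (step 3): P = [3, 4] / [6];  Q = [1, 3] / [2]
  Insert 7 (step 4): P = [3, 4, 7] / [6];  Q = [1, 3, 4] / [2]
  Insert 5 (step 5): P = [3, 4, 5] / [6, 7];  Q = [1, 3, 4] / [2, 5]
  Insert 1 (step 6): P = [1, 4, 5] / [3, 7] / [6];  Q = [1, 3, 4] / [2, 5] / [6]
  Insert 2 (step 7): P = [1, 2, 5] / [3, 4] / [6, 7];  Q = [1, 3, 4] / [2, 5] / [6, 7]
Final shape: (3, 2, 2).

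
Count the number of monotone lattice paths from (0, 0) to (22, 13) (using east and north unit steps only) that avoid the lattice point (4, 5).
Number of paths = 1279491150

Total paths from (0, 0) to (22, 13): C(35, 22) = 1476337800. Paths through (4, 5): (paths (0, 0) → (4, 5)) × (paths (4, 5) → (22, 13)) = C(9, 4) · C(26, 18) = 126 · 1562275 = 196846650. Avoidance count = 1476337800 − 196846650 = 1279491150.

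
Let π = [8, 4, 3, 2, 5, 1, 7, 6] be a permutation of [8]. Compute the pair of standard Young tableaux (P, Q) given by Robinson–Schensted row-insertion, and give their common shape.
P = [1, 5, 6] / [2, 7] / [3] / [4] / [8];  Q = [1, 5, 7] / [2, 8] / [3] / [4] / [6];  common shape = (3, 2, 1, 1, 1)

Row-insert the values π_1, π_2, … into P one at a time, bumping the leftmost entry strictly greater than the inserted value down to the next row. The recording tableau Q records, in position (i, j), the step at which that cell was added to P.
  Insert 8 (step 1): P = [8];  Q = [1]
  Insert 4 (step 2): P = [4] / [8];  Q = [1] / [2]
  Insert 3 (step 3): P = [3] / [4] / [8];  Q = [1] / [2] / [3]
  Insert 2 (step 4): P = [2] / [3] / [4] / [8];  Q = [1] / [2] / [3] / [4]
  Insert 5 (step 5): P = [2, 5] / [3] / [4] / [8];  Q = [1, 5] / [2] / [3] / [4]
  Insert 1 (step 6): P = [1, 5] / [2] / [3] / [4] / [8];  Q = [1, 5] / [2] / [3] / [4] / [6]
  Insert 7 (step 7): P = [1, 5, 7] / [2] / [3] / [4] / [8];  Q = [1, 5, 7] / [2] / [3] / [4] / [6]
  Insert 6 (step 8): P = [1, 5, 6] / [2, 7] / [3] / [4] / [8];  Q = [1, 5, 7] / [2, 8] / [3] / [4] / [6]
Final shape: (3, 2, 1, 1, 1).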